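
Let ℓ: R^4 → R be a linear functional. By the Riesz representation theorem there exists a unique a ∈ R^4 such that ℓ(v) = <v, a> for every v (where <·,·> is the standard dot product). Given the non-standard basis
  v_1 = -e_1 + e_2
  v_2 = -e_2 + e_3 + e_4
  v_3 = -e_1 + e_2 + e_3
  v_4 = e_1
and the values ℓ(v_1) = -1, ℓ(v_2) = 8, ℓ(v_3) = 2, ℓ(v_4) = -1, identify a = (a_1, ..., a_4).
a = (-1, -2, 3, 3)

Write a = (a_1, ..., a_4) in the standard basis. For each basis vector v_i, ℓ(v_i) = <v_i, a> is a linear equation in the a_j's. Collect the n equations into a matrix system V a = ℓ, where row i of V is v_i (expressed in the standard basis). Since V is invertible (lower-triangular with 1s on the diagonal, up to permutation), solve by back-substitution:
  V =
[[-1, 1, 0, 0],
 [0, -1, 1, 1],
 [-1, 1, 1, 0],
 [1, 0, 0, 0]]
  V a = (-1, 8, 2, -1)
Solving gives a = (-1, -2, 3, 3).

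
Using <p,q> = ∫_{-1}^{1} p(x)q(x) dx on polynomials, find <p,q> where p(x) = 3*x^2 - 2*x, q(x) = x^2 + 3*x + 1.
<p,q> = -4/5

Expand the product: p(x)·q(x) = 3*x^4 + 7*x^3 - 3*x^2 - 2*x.
∫_{-1}^{1} of each monomial x^k gives [2/(k+1) if k even, 0 if k odd]. Integrating term-by-term (or equivalently evaluating the antiderivative F(x) = 3*x^5/5 + 7*x^4/4 - x^3 - x^2 at the endpoints):
  F(1) − F(−1) = 7/20 − (23/20) = -4/5.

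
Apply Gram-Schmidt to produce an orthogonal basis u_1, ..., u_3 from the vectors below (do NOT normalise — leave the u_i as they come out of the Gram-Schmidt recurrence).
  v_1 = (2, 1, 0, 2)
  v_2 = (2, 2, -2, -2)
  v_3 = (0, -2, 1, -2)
Orthogonal basis:
  u_1 = (2, 1, 0, 2)
  u_2 = (14/9, 16/9, -2, -22/9)
  u_3 = (7/5, -44/35, 32/35, -27/35)

Apply the Gram-Schmidt recurrence
  u_1 = v_1
  u_i = v_i − Σ_{j<i} ((v_i · u_j) / (u_j · u_j)) · u_j.

Step by step this gives:
  u_1 = (2, 1, 0, 2)
  u_2 = (14/9, 16/9, -2, -22/9)
  u_3 = (7/5, -44/35, 32/35, -27/35)

Orthogonality check:
  u_2 · u_1 = 0 (should be 0)
  u_3 · u_1 = 0 (should be 0)
  u_3 · u_2 = 0 (should be 0)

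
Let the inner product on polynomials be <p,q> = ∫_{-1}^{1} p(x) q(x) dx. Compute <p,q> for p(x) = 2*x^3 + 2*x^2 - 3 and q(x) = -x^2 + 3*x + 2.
<p,q> = -86/15

Expand the product: p(x)·q(x) = -2*x^5 + 4*x^4 + 10*x^3 + 7*x^2 - 9*x - 6.
∫_{-1}^{1} of each monomial x^k gives [2/(k+1) if k even, 0 if k odd]. Integrating term-by-term (or equivalently evaluating the antiderivative F(x) = -x^6/3 + 4*x^5/5 + 5*x^4/2 + 7*x^3/3 - 9*x^2/2 - 6*x at the endpoints):
  F(1) − F(−1) = -26/5 − (8/15) = -86/15.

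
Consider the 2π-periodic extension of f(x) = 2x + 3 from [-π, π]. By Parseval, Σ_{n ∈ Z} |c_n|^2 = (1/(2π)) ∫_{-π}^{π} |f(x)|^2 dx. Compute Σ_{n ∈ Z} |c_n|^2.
Σ |c_n|^2 = 4π^2/3 + 9

Expand and integrate term by term over [-π, π]:
  ∫ (2x)^2 dx = 4·(2π^3/3); ∫ 2·2·(3)·x dx = 0 (odd integrand); ∫ 3^2 dx = 9·2π.
So (1/(2π)) ∫_{-π}^{π} (2x + 3)^2 dx = 4π^2/3 + 9 = 4π^2/3 + 9.
Parseval ⇒ Σ |c_n|^2 = 4π^2/3 + 9.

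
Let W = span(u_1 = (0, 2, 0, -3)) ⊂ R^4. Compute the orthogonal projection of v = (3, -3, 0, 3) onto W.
proj_W(v) = (0, -30/13, 0, 45/13)

Set up U = [u_1 | ... | u_1] ∈ R^(4×1). The projector onto W = col(U) is P = U (U^T U)^(-1) U^T.
Compute U^T U =
  [13],
and U^T v = (-15).
Solve U^T U · c = U^T v for the coefficients: c = (-15/13). The projection is proj_W(v) = U c.
Check: (v - proj_W(v)) · u_1 = 0  (should be 0).
Result: proj_W(v) = (0, -30/13, 0, 45/13).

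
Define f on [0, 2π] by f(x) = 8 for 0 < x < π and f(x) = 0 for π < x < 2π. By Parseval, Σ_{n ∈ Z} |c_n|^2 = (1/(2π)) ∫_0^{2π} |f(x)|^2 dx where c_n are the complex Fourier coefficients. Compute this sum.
Σ |c_n|^2 = 32

Parseval equates the L^2 energy of f (normalised by 1/(2π)) with the ℓ^2 sum of its Fourier coefficients: (1/(2π)) ∫_0^{2π} |f|^2 = Σ |c_n|^2.
Compute the left side: (1/(2π)) [∫_0^π 8^2 dx + ∫_π^{2π} 0^2 dx] = (1/(2π)) · (64π + 0π) = (64 + 0)/2 = 32.
So Σ_{n ∈ Z} |c_n|^2 = 32.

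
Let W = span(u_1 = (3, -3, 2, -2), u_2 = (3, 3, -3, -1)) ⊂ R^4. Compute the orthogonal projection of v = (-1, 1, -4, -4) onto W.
proj_W(v) = (108/89, 186/89, -173/89, -23/89)

Set up U = [u_1 | ... | u_2] ∈ R^(4×2). The projector onto W = col(U) is P = U (U^T U)^(-1) U^T.
Compute U^T U =
  [26, -4]
  [-4, 28],
and U^T v = (-6, 16).
Solve U^T U · c = U^T v for the coefficients: c = (-13/89, 49/89). The projection is proj_W(v) = U c.
Check: (v - proj_W(v)) · u_1 = 0  (should be 0).
Check: (v - proj_W(v)) · u_2 = 0  (should be 0).
Result: proj_W(v) = (108/89, 186/89, -173/89, -23/89).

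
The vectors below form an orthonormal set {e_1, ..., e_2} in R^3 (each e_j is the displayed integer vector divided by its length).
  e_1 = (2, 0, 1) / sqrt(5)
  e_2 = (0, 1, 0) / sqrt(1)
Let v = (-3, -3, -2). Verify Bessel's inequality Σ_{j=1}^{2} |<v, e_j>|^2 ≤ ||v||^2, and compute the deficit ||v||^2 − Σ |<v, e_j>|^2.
Σ |<v, e_j>|^2 = 109/5; ||v||^2 = 22; deficit = 1/5

Write each e_j = u_j / sqrt(<u_j, u_j>) where u_j is the displayed integer vector. Then <v, e_j> = <v, u_j> / sqrt(<u_j, u_j>), so |<v, e_j>|^2 = <v, u_j>^2 / <u_j, u_j>.
Coefficients: <v, e_1> = -8/sqrt(5), <v, e_2> = -3/sqrt(1).
Square and sum: Σ |<v, e_j>|^2 = 109/5.
Compute ||v||^2 = v·v = 22.
Deficit = 22 − 109/5 = 1/5 ≥ 0, confirming Bessel's inequality. (The deficit equals ||v − Σ <v,e_j> e_j||^2, the squared distance from v to span{e_j}.)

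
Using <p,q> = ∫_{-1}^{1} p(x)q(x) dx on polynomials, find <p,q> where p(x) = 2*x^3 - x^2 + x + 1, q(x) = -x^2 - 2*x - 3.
<p,q> = -36/5

Expand the product: p(x)·q(x) = -2*x^5 - 3*x^4 - 5*x^3 - 5*x - 3.
∫_{-1}^{1} of each monomial x^k gives [2/(k+1) if k even, 0 if k odd]. Integrating term-by-term (or equivalently evaluating the antiderivative F(x) = -x^6/3 - 3*x^5/5 - 5*x^4/4 - 5*x^2/2 - 3*x at the endpoints):
  F(1) − F(−1) = -461/60 − (-29/60) = -36/5.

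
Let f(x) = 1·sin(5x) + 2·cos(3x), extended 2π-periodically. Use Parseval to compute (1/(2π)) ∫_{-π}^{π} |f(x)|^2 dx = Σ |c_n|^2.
Σ |c_n|^2 = 5/2

Expand |f|^2 and use orthogonality of {sin(nx), cos(mx)} on [-π, π]:
  ∫_{-π}^{π} sin(nx)^2 dx = π, ∫ cos(mx)^2 dx = π, and cross terms integrate to 0.
So ∫_{-π}^{π} f(x)^2 dx = 1^2 · π + 2^2 · π = (1 + 4)π.
Divide by 2π: (1 + 4)/2 = 5/2.
By Parseval, this equals Σ |c_n|^2.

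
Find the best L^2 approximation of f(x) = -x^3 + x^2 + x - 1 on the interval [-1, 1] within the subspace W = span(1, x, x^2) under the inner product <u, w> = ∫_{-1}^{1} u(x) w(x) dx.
g(x) = x^2 + 2*x/5 - 1

The best approximation g ∈ W is the orthogonal projection of f onto W. Writing g = a_0 + a_1 x + a_2 x^2, the coefficients solve the normal equations G · a = b where
  G_{ij} = <φ_i, φ_j> and b_i = <f, φ_i>, with φ_0 = 1, φ_1 = x, φ_2 = x^2.
G =
  [2, 0, 2/3]
  [0, 2/3, 0]
  [2/3, 0, 2/5],
b = (-4/3, 4/15, -4/15).
Solving gives a_0 = -1, a_1 = 2/5, a_2 = 1, so
  g(x) = x^2 + 2*x/5 - 1.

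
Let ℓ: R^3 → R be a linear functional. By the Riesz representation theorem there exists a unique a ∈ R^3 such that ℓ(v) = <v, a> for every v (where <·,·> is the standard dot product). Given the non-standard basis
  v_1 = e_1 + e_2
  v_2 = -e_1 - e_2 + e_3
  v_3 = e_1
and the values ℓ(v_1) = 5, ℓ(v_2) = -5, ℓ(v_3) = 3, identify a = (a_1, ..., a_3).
a = (3, 2, 0)

Write a = (a_1, ..., a_3) in the standard basis. For each basis vector v_i, ℓ(v_i) = <v_i, a> is a linear equation in the a_j's. Collect the n equations into a matrix system V a = ℓ, where row i of V is v_i (expressed in the standard basis). Since V is invertible (lower-triangular with 1s on the diagonal, up to permutation), solve by back-substitution:
  V =
[[1, 1, 0],
 [-1, -1, 1],
 [1, 0, 0]]
  V a = (5, -5, 3)
Solving gives a = (3, 2, 0).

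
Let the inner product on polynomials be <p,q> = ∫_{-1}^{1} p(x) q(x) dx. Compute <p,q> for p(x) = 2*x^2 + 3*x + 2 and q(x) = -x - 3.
<p,q> = -18

Expand the product: p(x)·q(x) = -2*x^3 - 9*x^2 - 11*x - 6.
∫_{-1}^{1} of each monomial x^k gives [2/(k+1) if k even, 0 if k odd]. Integrating term-by-term (or equivalently evaluating the antiderivative F(x) = -x^4/2 - 3*x^3 - 11*x^2/2 - 6*x at the endpoints):
  F(1) − F(−1) = -15 − (3) = -18.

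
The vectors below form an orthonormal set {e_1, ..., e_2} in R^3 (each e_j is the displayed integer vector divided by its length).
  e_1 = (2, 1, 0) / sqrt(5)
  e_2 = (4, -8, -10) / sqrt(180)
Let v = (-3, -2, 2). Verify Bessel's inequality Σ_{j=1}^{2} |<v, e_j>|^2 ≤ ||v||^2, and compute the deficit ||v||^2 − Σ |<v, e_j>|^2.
Σ |<v, e_j>|^2 = 128/9; ||v||^2 = 17; deficit = 25/9

Write each e_j = u_j / sqrt(<u_j, u_j>) where u_j is the displayed integer vector. Then <v, e_j> = <v, u_j> / sqrt(<u_j, u_j>), so |<v, e_j>|^2 = <v, u_j>^2 / <u_j, u_j>.
Coefficients: <v, e_1> = -8/sqrt(5), <v, e_2> = -16/sqrt(180).
Square and sum: Σ |<v, e_j>|^2 = 128/9.
Compute ||v||^2 = v·v = 17.
Deficit = 17 − 128/9 = 25/9 ≥ 0, confirming Bessel's inequality. (The deficit equals ||v − Σ <v,e_j> e_j||^2, the squared distance from v to span{e_j}.)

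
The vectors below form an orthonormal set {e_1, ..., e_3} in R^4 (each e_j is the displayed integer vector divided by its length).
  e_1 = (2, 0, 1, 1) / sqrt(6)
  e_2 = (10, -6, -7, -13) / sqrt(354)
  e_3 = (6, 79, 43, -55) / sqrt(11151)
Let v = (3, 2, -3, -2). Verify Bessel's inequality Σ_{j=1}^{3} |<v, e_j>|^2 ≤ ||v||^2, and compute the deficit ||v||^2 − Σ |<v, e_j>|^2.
Σ |<v, e_j>|^2 = 2705/189; ||v||^2 = 26; deficit = 2209/189

Write each e_j = u_j / sqrt(<u_j, u_j>) where u_j is the displayed integer vector. Then <v, e_j> = <v, u_j> / sqrt(<u_j, u_j>), so |<v, e_j>|^2 = <v, u_j>^2 / <u_j, u_j>.
Coefficients: <v, e_1> = 1/sqrt(6), <v, e_2> = 65/sqrt(354), <v, e_3> = 157/sqrt(11151).
Square and sum: Σ |<v, e_j>|^2 = 2705/189.
Compute ||v||^2 = v·v = 26.
Deficit = 26 − 2705/189 = 2209/189 ≥ 0, confirming Bessel's inequality. (The deficit equals ||v − Σ <v,e_j> e_j||^2, the squared distance from v to span{e_j}.)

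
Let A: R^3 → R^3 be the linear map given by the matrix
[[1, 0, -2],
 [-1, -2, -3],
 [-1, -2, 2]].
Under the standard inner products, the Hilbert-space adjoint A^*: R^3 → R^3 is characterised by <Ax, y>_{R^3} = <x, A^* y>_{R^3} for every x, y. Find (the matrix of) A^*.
A^* = A^T =
[[1, -1, -1],
 [0, -2, -2],
 [-2, -3, 2]]

For real matrices with standard dot products, the defining identity <Ax, y> = <x, A^* y> gives (Ax)^T y = x^T (A^*) y, i.e. x^T A^T y = x^T (A^*) y. Since this holds for all x, y, we must have A^* = A^T. Therefore
A^* =
[[1, -1, -1],
 [0, -2, -2],
 [-2, -3, 2]].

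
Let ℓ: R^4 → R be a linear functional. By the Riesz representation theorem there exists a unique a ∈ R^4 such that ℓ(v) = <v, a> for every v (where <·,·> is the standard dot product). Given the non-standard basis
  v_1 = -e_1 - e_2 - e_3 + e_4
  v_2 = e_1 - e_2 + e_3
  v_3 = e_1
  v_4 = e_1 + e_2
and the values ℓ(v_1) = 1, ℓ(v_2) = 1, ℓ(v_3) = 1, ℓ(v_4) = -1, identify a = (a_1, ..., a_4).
a = (1, -2, -2, -2)

Write a = (a_1, ..., a_4) in the standard basis. For each basis vector v_i, ℓ(v_i) = <v_i, a> is a linear equation in the a_j's. Collect the n equations into a matrix system V a = ℓ, where row i of V is v_i (expressed in the standard basis). Since V is invertible (lower-triangular with 1s on the diagonal, up to permutation), solve by back-substitution:
  V =
[[-1, -1, -1, 1],
 [1, -1, 1, 0],
 [1, 0, 0, 0],
 [1, 1, 0, 0]]
  V a = (1, 1, 1, -1)
Solving gives a = (1, -2, -2, -2).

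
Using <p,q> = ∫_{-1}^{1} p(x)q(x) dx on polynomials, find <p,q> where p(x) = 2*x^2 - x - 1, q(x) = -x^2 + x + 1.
<p,q> = -22/15

Expand the product: p(x)·q(x) = -2*x^4 + 3*x^3 + 2*x^2 - 2*x - 1.
∫_{-1}^{1} of each monomial x^k gives [2/(k+1) if k even, 0 if k odd]. Integrating term-by-term (or equivalently evaluating the antiderivative F(x) = -2*x^5/5 + 3*x^4/4 + 2*x^3/3 - x^2 - x at the endpoints):
  F(1) − F(−1) = -59/60 − (29/60) = -22/15.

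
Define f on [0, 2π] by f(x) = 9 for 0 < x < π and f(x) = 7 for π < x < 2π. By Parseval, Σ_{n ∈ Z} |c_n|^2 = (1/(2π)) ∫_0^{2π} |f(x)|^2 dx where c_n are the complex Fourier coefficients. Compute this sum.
Σ |c_n|^2 = 65

Parseval equates the L^2 energy of f (normalised by 1/(2π)) with the ℓ^2 sum of its Fourier coefficients: (1/(2π)) ∫_0^{2π} |f|^2 = Σ |c_n|^2.
Compute the left side: (1/(2π)) [∫_0^π 9^2 dx + ∫_π^{2π} 7^2 dx] = (1/(2π)) · (81π + 49π) = (81 + 49)/2 = 65.
So Σ_{n ∈ Z} |c_n|^2 = 65.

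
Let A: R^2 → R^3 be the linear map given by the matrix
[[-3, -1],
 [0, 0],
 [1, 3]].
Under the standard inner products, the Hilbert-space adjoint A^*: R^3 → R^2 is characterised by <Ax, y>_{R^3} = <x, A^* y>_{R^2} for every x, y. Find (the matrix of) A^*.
A^* = A^T =
[[-3, 0, 1],
 [-1, 0, 3]]

For real matrices with standard dot products, the defining identity <Ax, y> = <x, A^* y> gives (Ax)^T y = x^T (A^*) y, i.e. x^T A^T y = x^T (A^*) y. Since this holds for all x, y, we must have A^* = A^T. Therefore
A^* =
[[-3, 0, 1],
 [-1, 0, 3]].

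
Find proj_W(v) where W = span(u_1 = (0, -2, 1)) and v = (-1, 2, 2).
proj_W(v) = (0, 4/5, -2/5)

Set up U = [u_1 | ... | u_1] ∈ R^(3×1). The projector onto W = col(U) is P = U (U^T U)^(-1) U^T.
Compute U^T U =
  [5],
and U^T v = (-2).
Solve U^T U · c = U^T v for the coefficients: c = (-2/5). The projection is proj_W(v) = U c.
Check: (v - proj_W(v)) · u_1 = 0  (should be 0).
Result: proj_W(v) = (0, 4/5, -2/5).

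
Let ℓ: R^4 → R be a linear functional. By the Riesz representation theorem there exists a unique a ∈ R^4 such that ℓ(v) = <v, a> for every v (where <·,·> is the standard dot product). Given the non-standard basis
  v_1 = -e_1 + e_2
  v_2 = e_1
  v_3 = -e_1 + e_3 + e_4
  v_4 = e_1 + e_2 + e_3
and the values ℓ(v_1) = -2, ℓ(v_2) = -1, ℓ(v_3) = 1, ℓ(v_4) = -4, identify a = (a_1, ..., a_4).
a = (-1, -3, 0, 0)

Write a = (a_1, ..., a_4) in the standard basis. For each basis vector v_i, ℓ(v_i) = <v_i, a> is a linear equation in the a_j's. Collect the n equations into a matrix system V a = ℓ, where row i of V is v_i (expressed in the standard basis). Since V is invertible (lower-triangular with 1s on the diagonal, up to permutation), solve by back-substitution:
  V =
[[-1, 1, 0, 0],
 [1, 0, 0, 0],
 [-1, 0, 1, 1],
 [1, 1, 1, 0]]
  V a = (-2, -1, 1, -4)
Solving gives a = (-1, -3, 0, 0).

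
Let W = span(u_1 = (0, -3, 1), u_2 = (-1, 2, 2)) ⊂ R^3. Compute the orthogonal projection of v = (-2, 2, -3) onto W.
proj_W(v) = (18/37, 171/74, -153/74)

Set up U = [u_1 | ... | u_2] ∈ R^(3×2). The projector onto W = col(U) is P = U (U^T U)^(-1) U^T.
Compute U^T U =
  [10, -4]
  [-4, 9],
and U^T v = (-9, 0).
Solve U^T U · c = U^T v for the coefficients: c = (-81/74, -18/37). The projection is proj_W(v) = U c.
Check: (v - proj_W(v)) · u_1 = 0  (should be 0).
Check: (v - proj_W(v)) · u_2 = 0  (should be 0).
Result: proj_W(v) = (18/37, 171/74, -153/74).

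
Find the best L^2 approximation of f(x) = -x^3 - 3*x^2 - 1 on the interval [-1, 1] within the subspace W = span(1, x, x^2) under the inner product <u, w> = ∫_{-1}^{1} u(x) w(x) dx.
g(x) = -3*x^2 - 3*x/5 - 1

The best approximation g ∈ W is the orthogonal projection of f onto W. Writing g = a_0 + a_1 x + a_2 x^2, the coefficients solve the normal equations G · a = b where
  G_{ij} = <φ_i, φ_j> and b_i = <f, φ_i>, with φ_0 = 1, φ_1 = x, φ_2 = x^2.
G =
  [2, 0, 2/3]
  [0, 2/3, 0]
  [2/3, 0, 2/5],
b = (-4, -2/5, -28/15).
Solving gives a_0 = -1, a_1 = -3/5, a_2 = -3, so
  g(x) = -3*x^2 - 3*x/5 - 1.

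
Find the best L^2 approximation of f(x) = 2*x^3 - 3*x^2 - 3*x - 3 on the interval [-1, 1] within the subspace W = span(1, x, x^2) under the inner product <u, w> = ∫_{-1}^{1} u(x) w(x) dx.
g(x) = -3*x^2 - 9*x/5 - 3

The best approximation g ∈ W is the orthogonal projection of f onto W. Writing g = a_0 + a_1 x + a_2 x^2, the coefficients solve the normal equations G · a = b where
  G_{ij} = <φ_i, φ_j> and b_i = <f, φ_i>, with φ_0 = 1, φ_1 = x, φ_2 = x^2.
G =
  [2, 0, 2/3]
  [0, 2/3, 0]
  [2/3, 0, 2/5],
b = (-8, -6/5, -16/5).
Solving gives a_0 = -3, a_1 = -9/5, a_2 = -3, so
  g(x) = -3*x^2 - 9*x/5 - 3.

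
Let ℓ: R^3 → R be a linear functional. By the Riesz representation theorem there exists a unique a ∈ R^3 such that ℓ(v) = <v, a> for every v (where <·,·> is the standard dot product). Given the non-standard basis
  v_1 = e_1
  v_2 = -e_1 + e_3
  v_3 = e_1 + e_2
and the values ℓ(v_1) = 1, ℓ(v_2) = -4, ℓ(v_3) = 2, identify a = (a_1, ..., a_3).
a = (1, 1, -3)

Write a = (a_1, ..., a_3) in the standard basis. For each basis vector v_i, ℓ(v_i) = <v_i, a> is a linear equation in the a_j's. Collect the n equations into a matrix system V a = ℓ, where row i of V is v_i (expressed in the standard basis). Since V is invertible (lower-triangular with 1s on the diagonal, up to permutation), solve by back-substitution:
  V =
[[1, 0, 0],
 [-1, 0, 1],
 [1, 1, 0]]
  V a = (1, -4, 2)
Solving gives a = (1, 1, -3).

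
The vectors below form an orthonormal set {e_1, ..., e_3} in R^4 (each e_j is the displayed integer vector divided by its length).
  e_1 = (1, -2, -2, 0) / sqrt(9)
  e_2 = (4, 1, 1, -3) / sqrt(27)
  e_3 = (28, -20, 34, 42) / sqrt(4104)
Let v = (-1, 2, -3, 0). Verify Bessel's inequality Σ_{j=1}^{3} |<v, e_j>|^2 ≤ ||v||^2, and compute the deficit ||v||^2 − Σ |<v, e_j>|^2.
Σ |<v, e_j>|^2 = 307/38; ||v||^2 = 14; deficit = 225/38

Write each e_j = u_j / sqrt(<u_j, u_j>) where u_j is the displayed integer vector. Then <v, e_j> = <v, u_j> / sqrt(<u_j, u_j>), so |<v, e_j>|^2 = <v, u_j>^2 / <u_j, u_j>.
Coefficients: <v, e_1> = 1/sqrt(9), <v, e_2> = -5/sqrt(27), <v, e_3> = -170/sqrt(4104).
Square and sum: Σ |<v, e_j>|^2 = 307/38.
Compute ||v||^2 = v·v = 14.
Deficit = 14 − 307/38 = 225/38 ≥ 0, confirming Bessel's inequality. (The deficit equals ||v − Σ <v,e_j> e_j||^2, the squared distance from v to span{e_j}.)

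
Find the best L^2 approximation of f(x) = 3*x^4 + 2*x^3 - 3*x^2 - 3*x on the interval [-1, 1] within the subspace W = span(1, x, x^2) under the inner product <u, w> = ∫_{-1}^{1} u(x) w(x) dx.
g(x) = -3*x^2/7 - 9*x/5 - 9/35

The best approximation g ∈ W is the orthogonal projection of f onto W. Writing g = a_0 + a_1 x + a_2 x^2, the coefficients solve the normal equations G · a = b where
  G_{ij} = <φ_i, φ_j> and b_i = <f, φ_i>, with φ_0 = 1, φ_1 = x, φ_2 = x^2.
G =
  [2, 0, 2/3]
  [0, 2/3, 0]
  [2/3, 0, 2/5],
b = (-4/5, -6/5, -12/35).
Solving gives a_0 = -9/35, a_1 = -9/5, a_2 = -3/7, so
  g(x) = -3*x^2/7 - 9*x/5 - 9/35.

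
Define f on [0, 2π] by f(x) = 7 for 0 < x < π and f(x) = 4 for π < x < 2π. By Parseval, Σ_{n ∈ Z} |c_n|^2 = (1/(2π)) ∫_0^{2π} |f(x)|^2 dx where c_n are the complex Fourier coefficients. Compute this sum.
Σ |c_n|^2 = 65/2

Parseval equates the L^2 energy of f (normalised by 1/(2π)) with the ℓ^2 sum of its Fourier coefficients: (1/(2π)) ∫_0^{2π} |f|^2 = Σ |c_n|^2.
Compute the left side: (1/(2π)) [∫_0^π 7^2 dx + ∫_π^{2π} 4^2 dx] = (1/(2π)) · (49π + 16π) = (49 + 16)/2 = 65/2.
So Σ_{n ∈ Z} |c_n|^2 = 65/2.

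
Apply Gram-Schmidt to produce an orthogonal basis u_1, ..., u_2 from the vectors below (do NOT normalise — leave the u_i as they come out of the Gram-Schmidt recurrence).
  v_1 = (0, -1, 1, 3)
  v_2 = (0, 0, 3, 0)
Orthogonal basis:
  u_1 = (0, -1, 1, 3)
  u_2 = (0, 3/11, 30/11, -9/11)

Apply the Gram-Schmidt recurrence
  u_1 = v_1
  u_i = v_i − Σ_{j<i} ((v_i · u_j) / (u_j · u_j)) · u_j.

Step by step this gives:
  u_1 = (0, -1, 1, 3)
  u_2 = (0, 3/11, 30/11, -9/11)

Orthogonality check:
  u_2 · u_1 = 0 (should be 0)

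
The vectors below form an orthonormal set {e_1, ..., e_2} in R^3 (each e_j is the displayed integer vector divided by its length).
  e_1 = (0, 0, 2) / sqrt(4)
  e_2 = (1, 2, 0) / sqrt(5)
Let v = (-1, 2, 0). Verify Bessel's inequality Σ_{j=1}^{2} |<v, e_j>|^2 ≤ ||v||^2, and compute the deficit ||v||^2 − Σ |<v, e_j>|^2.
Σ |<v, e_j>|^2 = 9/5; ||v||^2 = 5; deficit = 16/5

Write each e_j = u_j / sqrt(<u_j, u_j>) where u_j is the displayed integer vector. Then <v, e_j> = <v, u_j> / sqrt(<u_j, u_j>), so |<v, e_j>|^2 = <v, u_j>^2 / <u_j, u_j>.
Coefficients: <v, e_1> = 0/sqrt(4), <v, e_2> = 3/sqrt(5).
Square and sum: Σ |<v, e_j>|^2 = 9/5.
Compute ||v||^2 = v·v = 5.
Deficit = 5 − 9/5 = 16/5 ≥ 0, confirming Bessel's inequality. (The deficit equals ||v − Σ <v,e_j> e_j||^2, the squared distance from v to span{e_j}.)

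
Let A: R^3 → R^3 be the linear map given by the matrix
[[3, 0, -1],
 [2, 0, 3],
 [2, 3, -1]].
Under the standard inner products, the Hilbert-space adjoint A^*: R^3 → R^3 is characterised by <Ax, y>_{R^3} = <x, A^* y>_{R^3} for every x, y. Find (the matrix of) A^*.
A^* = A^T =
[[3, 2, 2],
 [0, 0, 3],
 [-1, 3, -1]]

For real matrices with standard dot products, the defining identity <Ax, y> = <x, A^* y> gives (Ax)^T y = x^T (A^*) y, i.e. x^T A^T y = x^T (A^*) y. Since this holds for all x, y, we must have A^* = A^T. Therefore
A^* =
[[3, 2, 2],
 [0, 0, 3],
 [-1, 3, -1]].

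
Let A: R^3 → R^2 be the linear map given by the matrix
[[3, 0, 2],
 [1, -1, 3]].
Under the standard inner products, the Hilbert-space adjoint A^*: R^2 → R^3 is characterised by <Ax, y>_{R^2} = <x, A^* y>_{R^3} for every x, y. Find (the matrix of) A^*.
A^* = A^T =
[[3, 1],
 [0, -1],
 [2, 3]]

For real matrices with standard dot products, the defining identity <Ax, y> = <x, A^* y> gives (Ax)^T y = x^T (A^*) y, i.e. x^T A^T y = x^T (A^*) y. Since this holds for all x, y, we must have A^* = A^T. Therefore
A^* =
[[3, 1],
 [0, -1],
 [2, 3]].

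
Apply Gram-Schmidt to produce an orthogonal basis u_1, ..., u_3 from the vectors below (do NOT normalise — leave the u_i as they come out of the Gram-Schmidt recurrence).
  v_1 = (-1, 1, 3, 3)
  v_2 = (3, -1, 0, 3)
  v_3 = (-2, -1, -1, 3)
Orthogonal basis:
  u_1 = (-1, 1, 3, 3)
  u_2 = (13/4, -5/4, -3/4, 9/4)
  u_3 = (-732/355, -423/355, -694/355, 591/355)

Apply the Gram-Schmidt recurrence
  u_1 = v_1
  u_i = v_i − Σ_{j<i} ((v_i · u_j) / (u_j · u_j)) · u_j.

Step by step this gives:
  u_1 = (-1, 1, 3, 3)
  u_2 = (13/4, -5/4, -3/4, 9/4)
  u_3 = (-732/355, -423/355, -694/355, 591/355)

Orthogonality check:
  u_2 · u_1 = 0 (should be 0)
  u_3 · u_1 = 0 (should be 0)
  u_3 · u_2 = 0 (should be 0)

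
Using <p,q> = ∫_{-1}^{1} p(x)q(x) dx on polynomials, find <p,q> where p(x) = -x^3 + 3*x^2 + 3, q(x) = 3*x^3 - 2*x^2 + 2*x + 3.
<p,q> = 558/35

Expand the product: p(x)·q(x) = -3*x^6 + 11*x^5 - 8*x^4 + 12*x^3 + 3*x^2 + 6*x + 9.
∫_{-1}^{1} of each monomial x^k gives [2/(k+1) if k even, 0 if k odd]. Integrating term-by-term (or equivalently evaluating the antiderivative F(x) = -3*x^7/7 + 11*x^6/6 - 8*x^5/5 + 3*x^4 + x^3 + 3*x^2 + 9*x at the endpoints):
  F(1) − F(−1) = 3319/210 − (-29/210) = 558/35.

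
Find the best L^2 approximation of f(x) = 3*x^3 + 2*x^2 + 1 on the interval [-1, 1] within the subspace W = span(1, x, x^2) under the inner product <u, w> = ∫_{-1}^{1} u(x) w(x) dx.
g(x) = 2*x^2 + 9*x/5 + 1

The best approximation g ∈ W is the orthogonal projection of f onto W. Writing g = a_0 + a_1 x + a_2 x^2, the coefficients solve the normal equations G · a = b where
  G_{ij} = <φ_i, φ_j> and b_i = <f, φ_i>, with φ_0 = 1, φ_1 = x, φ_2 = x^2.
G =
  [2, 0, 2/3]
  [0, 2/3, 0]
  [2/3, 0, 2/5],
b = (10/3, 6/5, 22/15).
Solving gives a_0 = 1, a_1 = 9/5, a_2 = 2, so
  g(x) = 2*x^2 + 9*x/5 + 1.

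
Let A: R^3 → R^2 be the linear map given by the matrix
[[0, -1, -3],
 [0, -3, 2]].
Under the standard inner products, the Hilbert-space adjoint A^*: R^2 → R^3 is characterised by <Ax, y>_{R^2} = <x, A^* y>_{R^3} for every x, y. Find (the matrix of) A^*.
A^* = A^T =
[[0, 0],
 [-1, -3],
 [-3, 2]]

For real matrices with standard dot products, the defining identity <Ax, y> = <x, A^* y> gives (Ax)^T y = x^T (A^*) y, i.e. x^T A^T y = x^T (A^*) y. Since this holds for all x, y, we must have A^* = A^T. Therefore
A^* =
[[0, 0],
 [-1, -3],
 [-3, 2]].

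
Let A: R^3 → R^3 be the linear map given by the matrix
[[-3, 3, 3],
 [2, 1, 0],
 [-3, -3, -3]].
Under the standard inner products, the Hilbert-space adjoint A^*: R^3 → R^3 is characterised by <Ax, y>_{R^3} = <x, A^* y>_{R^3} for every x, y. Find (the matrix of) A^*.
A^* = A^T =
[[-3, 2, -3],
 [3, 1, -3],
 [3, 0, -3]]

For real matrices with standard dot products, the defining identity <Ax, y> = <x, A^* y> gives (Ax)^T y = x^T (A^*) y, i.e. x^T A^T y = x^T (A^*) y. Since this holds for all x, y, we must have A^* = A^T. Therefore
A^* =
[[-3, 2, -3],
 [3, 1, -3],
 [3, 0, -3]].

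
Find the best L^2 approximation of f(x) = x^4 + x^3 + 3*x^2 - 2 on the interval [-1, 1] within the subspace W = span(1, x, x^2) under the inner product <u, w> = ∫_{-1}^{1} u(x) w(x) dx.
g(x) = 27*x^2/7 + 3*x/5 - 73/35

The best approximation g ∈ W is the orthogonal projection of f onto W. Writing g = a_0 + a_1 x + a_2 x^2, the coefficients solve the normal equations G · a = b where
  G_{ij} = <φ_i, φ_j> and b_i = <f, φ_i>, with φ_0 = 1, φ_1 = x, φ_2 = x^2.
G =
  [2, 0, 2/3]
  [0, 2/3, 0]
  [2/3, 0, 2/5],
b = (-8/5, 2/5, 16/105).
Solving gives a_0 = -73/35, a_1 = 3/5, a_2 = 27/7, so
  g(x) = 27*x^2/7 + 3*x/5 - 73/35.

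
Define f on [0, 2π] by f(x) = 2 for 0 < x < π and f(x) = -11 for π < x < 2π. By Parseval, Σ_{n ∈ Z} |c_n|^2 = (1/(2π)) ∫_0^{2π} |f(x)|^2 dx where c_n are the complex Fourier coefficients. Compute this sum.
Σ |c_n|^2 = 125/2

Parseval equates the L^2 energy of f (normalised by 1/(2π)) with the ℓ^2 sum of its Fourier coefficients: (1/(2π)) ∫_0^{2π} |f|^2 = Σ |c_n|^2.
Compute the left side: (1/(2π)) [∫_0^π 2^2 dx + ∫_π^{2π} (-11)^2 dx] = (1/(2π)) · (4π + 121π) = (4 + 121)/2 = 125/2.
So Σ_{n ∈ Z} |c_n|^2 = 125/2.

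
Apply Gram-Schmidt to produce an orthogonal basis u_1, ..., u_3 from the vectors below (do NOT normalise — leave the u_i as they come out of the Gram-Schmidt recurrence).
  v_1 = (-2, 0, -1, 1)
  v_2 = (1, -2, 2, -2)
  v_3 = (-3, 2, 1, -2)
Orthogonal basis:
  u_1 = (-2, 0, -1, 1)
  u_2 = (-1, -2, 1, -1)
  u_3 = (-12/7, 18/7, 17/14, -31/14)

Apply the Gram-Schmidt recurrence
  u_1 = v_1
  u_i = v_i − Σ_{j<i} ((v_i · u_j) / (u_j · u_j)) · u_j.

Step by step this gives:
  u_1 = (-2, 0, -1, 1)
  u_2 = (-1, -2, 1, -1)
  u_3 = (-12/7, 18/7, 17/14, -31/14)

Orthogonality check:
  u_2 · u_1 = 0 (should be 0)
  u_3 · u_1 = 0 (should be 0)
  u_3 · u_2 = 0 (should be 0)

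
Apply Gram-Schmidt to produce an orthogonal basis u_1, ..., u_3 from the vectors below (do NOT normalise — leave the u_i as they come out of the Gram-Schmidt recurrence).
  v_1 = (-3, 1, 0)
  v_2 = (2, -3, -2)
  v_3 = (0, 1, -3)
Orthogonal basis:
  u_1 = (-3, 1, 0)
  u_2 = (-7/10, -21/10, -2)
  u_3 = (54/89, 162/89, -189/89)

Apply the Gram-Schmidt recurrence
  u_1 = v_1
  u_i = v_i − Σ_{j<i} ((v_i · u_j) / (u_j · u_j)) · u_j.

Step by step this gives:
  u_1 = (-3, 1, 0)
  u_2 = (-7/10, -21/10, -2)
  u_3 = (54/89, 162/89, -189/89)

Orthogonality check:
  u_2 · u_1 = 0 (should be 0)
  u_3 · u_1 = 0 (should be 0)
  u_3 · u_2 = 0 (should be 0)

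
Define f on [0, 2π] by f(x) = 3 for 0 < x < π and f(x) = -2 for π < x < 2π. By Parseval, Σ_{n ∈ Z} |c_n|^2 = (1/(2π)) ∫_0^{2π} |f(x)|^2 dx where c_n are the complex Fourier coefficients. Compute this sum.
Σ |c_n|^2 = 13/2

Parseval equates the L^2 energy of f (normalised by 1/(2π)) with the ℓ^2 sum of its Fourier coefficients: (1/(2π)) ∫_0^{2π} |f|^2 = Σ |c_n|^2.
Compute the left side: (1/(2π)) [∫_0^π 3^2 dx + ∫_π^{2π} (-2)^2 dx] = (1/(2π)) · (9π + 4π) = (9 + 4)/2 = 13/2.
So Σ_{n ∈ Z} |c_n|^2 = 13/2.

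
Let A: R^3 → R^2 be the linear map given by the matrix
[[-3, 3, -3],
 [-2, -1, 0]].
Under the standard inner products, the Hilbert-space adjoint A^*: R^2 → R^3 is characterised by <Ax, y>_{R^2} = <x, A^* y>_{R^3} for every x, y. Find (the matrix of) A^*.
A^* = A^T =
[[-3, -2],
 [3, -1],
 [-3, 0]]

For real matrices with standard dot products, the defining identity <Ax, y> = <x, A^* y> gives (Ax)^T y = x^T (A^*) y, i.e. x^T A^T y = x^T (A^*) y. Since this holds for all x, y, we must have A^* = A^T. Therefore
A^* =
[[-3, -2],
 [3, -1],
 [-3, 0]].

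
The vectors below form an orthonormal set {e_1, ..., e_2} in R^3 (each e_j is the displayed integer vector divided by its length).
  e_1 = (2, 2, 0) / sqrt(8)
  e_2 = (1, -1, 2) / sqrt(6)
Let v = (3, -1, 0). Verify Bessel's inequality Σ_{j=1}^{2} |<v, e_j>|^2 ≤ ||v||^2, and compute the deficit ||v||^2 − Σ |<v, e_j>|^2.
Σ |<v, e_j>|^2 = 14/3; ||v||^2 = 10; deficit = 16/3

Write each e_j = u_j / sqrt(<u_j, u_j>) where u_j is the displayed integer vector. Then <v, e_j> = <v, u_j> / sqrt(<u_j, u_j>), so |<v, e_j>|^2 = <v, u_j>^2 / <u_j, u_j>.
Coefficients: <v, e_1> = 4/sqrt(8), <v, e_2> = 4/sqrt(6).
Square and sum: Σ |<v, e_j>|^2 = 14/3.
Compute ||v||^2 = v·v = 10.
Deficit = 10 − 14/3 = 16/3 ≥ 0, confirming Bessel's inequality. (The deficit equals ||v − Σ <v,e_j> e_j||^2, the squared distance from v to span{e_j}.)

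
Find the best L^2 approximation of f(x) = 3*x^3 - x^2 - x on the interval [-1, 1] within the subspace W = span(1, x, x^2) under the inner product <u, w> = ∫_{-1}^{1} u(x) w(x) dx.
g(x) = -x^2 + 4*x/5

The best approximation g ∈ W is the orthogonal projection of f onto W. Writing g = a_0 + a_1 x + a_2 x^2, the coefficients solve the normal equations G · a = b where
  G_{ij} = <φ_i, φ_j> and b_i = <f, φ_i>, with φ_0 = 1, φ_1 = x, φ_2 = x^2.
G =
  [2, 0, 2/3]
  [0, 2/3, 0]
  [2/3, 0, 2/5],
b = (-2/3, 8/15, -2/5).
Solving gives a_0 = 0, a_1 = 4/5, a_2 = -1, so
  g(x) = -x^2 + 4*x/5.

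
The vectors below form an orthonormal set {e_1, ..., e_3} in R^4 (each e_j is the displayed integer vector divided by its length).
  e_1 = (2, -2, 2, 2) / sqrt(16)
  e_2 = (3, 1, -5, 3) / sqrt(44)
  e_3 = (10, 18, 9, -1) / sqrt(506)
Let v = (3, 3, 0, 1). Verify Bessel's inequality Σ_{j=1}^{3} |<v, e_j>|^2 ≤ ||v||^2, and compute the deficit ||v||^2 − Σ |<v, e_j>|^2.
Σ |<v, e_j>|^2 = 873/46; ||v||^2 = 19; deficit = 1/46

Write each e_j = u_j / sqrt(<u_j, u_j>) where u_j is the displayed integer vector. Then <v, e_j> = <v, u_j> / sqrt(<u_j, u_j>), so |<v, e_j>|^2 = <v, u_j>^2 / <u_j, u_j>.
Coefficients: <v, e_1> = 2/sqrt(16), <v, e_2> = 15/sqrt(44), <v, e_3> = 83/sqrt(506).
Square and sum: Σ |<v, e_j>|^2 = 873/46.
Compute ||v||^2 = v·v = 19.
Deficit = 19 − 873/46 = 1/46 ≥ 0, confirming Bessel's inequality. (The deficit equals ||v − Σ <v,e_j> e_j||^2, the squared distance from v to span{e_j}.)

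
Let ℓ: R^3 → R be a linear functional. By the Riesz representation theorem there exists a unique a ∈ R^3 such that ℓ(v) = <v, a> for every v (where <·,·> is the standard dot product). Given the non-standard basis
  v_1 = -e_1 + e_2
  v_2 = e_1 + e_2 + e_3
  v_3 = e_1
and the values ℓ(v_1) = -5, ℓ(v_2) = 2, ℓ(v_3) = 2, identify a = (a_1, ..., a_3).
a = (2, -3, 3)

Write a = (a_1, ..., a_3) in the standard basis. For each basis vector v_i, ℓ(v_i) = <v_i, a> is a linear equation in the a_j's. Collect the n equations into a matrix system V a = ℓ, where row i of V is v_i (expressed in the standard basis). Since V is invertible (lower-triangular with 1s on the diagonal, up to permutation), solve by back-substitution:
  V =
[[-1, 1, 0],
 [1, 1, 1],
 [1, 0, 0]]
  V a = (-5, 2, 2)
Solving gives a = (2, -3, 3).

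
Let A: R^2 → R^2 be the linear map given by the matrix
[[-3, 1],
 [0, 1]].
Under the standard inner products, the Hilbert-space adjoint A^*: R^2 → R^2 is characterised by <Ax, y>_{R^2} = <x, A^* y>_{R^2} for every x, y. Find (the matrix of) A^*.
A^* = A^T =
[[-3, 0],
 [1, 1]]

For real matrices with standard dot products, the defining identity <Ax, y> = <x, A^* y> gives (Ax)^T y = x^T (A^*) y, i.e. x^T A^T y = x^T (A^*) y. Since this holds for all x, y, we must have A^* = A^T. Therefore
A^* =
[[-3, 0],
 [1, 1]].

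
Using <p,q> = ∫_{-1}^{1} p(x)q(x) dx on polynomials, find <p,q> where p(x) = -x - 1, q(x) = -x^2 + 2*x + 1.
<p,q> = -8/3

Expand the product: p(x)·q(x) = x^3 - x^2 - 3*x - 1.
∫_{-1}^{1} of each monomial x^k gives [2/(k+1) if k even, 0 if k odd]. Integrating term-by-term (or equivalently evaluating the antiderivative F(x) = x^4/4 - x^3/3 - 3*x^2/2 - x at the endpoints):
  F(1) − F(−1) = -31/12 − (1/12) = -8/3.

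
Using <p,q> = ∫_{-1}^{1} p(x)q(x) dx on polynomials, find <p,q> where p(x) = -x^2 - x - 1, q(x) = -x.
<p,q> = 2/3

Expand the product: p(x)·q(x) = x^3 + x^2 + x.
∫_{-1}^{1} of each monomial x^k gives [2/(k+1) if k even, 0 if k odd]. Integrating term-by-term (or equivalently evaluating the antiderivative F(x) = x^4/4 + x^3/3 + x^2/2 at the endpoints):
  F(1) − F(−1) = 13/12 − (5/12) = 2/3.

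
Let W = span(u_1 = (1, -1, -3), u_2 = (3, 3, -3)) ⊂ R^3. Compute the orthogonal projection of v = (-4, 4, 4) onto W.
proj_W(v) = (-4/3, 8/3, 16/3)

Set up U = [u_1 | ... | u_2] ∈ R^(3×2). The projector onto W = col(U) is P = U (U^T U)^(-1) U^T.
Compute U^T U =
  [11, 9]
  [9, 27],
and U^T v = (-20, -12).
Solve U^T U · c = U^T v for the coefficients: c = (-2, 2/9). The projection is proj_W(v) = U c.
Check: (v - proj_W(v)) · u_1 = 0  (should be 0).
Check: (v - proj_W(v)) · u_2 = 0  (should be 0).
Result: proj_W(v) = (-4/3, 8/3, 16/3).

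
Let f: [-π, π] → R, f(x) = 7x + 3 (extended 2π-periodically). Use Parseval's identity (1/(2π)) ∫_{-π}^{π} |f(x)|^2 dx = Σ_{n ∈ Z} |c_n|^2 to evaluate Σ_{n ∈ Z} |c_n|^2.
Σ |c_n|^2 = 49π^2/3 + 9

Expand and integrate term by term over [-π, π]:
  ∫ (7x)^2 dx = 49·(2π^3/3); ∫ 2·7·(3)·x dx = 0 (odd integrand); ∫ 3^2 dx = 9·2π.
So (1/(2π)) ∫_{-π}^{π} (7x + 3)^2 dx = 49π^2/3 + 9 = 49π^2/3 + 9.
Parseval ⇒ Σ |c_n|^2 = 49π^2/3 + 9.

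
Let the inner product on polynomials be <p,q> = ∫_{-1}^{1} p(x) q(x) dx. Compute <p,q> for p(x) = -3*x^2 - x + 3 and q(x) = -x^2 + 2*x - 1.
<p,q> = -92/15

Expand the product: p(x)·q(x) = 3*x^4 - 5*x^3 - 2*x^2 + 7*x - 3.
∫_{-1}^{1} of each monomial x^k gives [2/(k+1) if k even, 0 if k odd]. Integrating term-by-term (or equivalently evaluating the antiderivative F(x) = 3*x^5/5 - 5*x^4/4 - 2*x^3/3 + 7*x^2/2 - 3*x at the endpoints):
  F(1) − F(−1) = -49/60 − (319/60) = -92/15.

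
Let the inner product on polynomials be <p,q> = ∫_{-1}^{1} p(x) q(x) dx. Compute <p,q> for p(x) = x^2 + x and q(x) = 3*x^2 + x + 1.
<p,q> = 38/15

Expand the product: p(x)·q(x) = 3*x^4 + 4*x^3 + 2*x^2 + x.
∫_{-1}^{1} of each monomial x^k gives [2/(k+1) if k even, 0 if k odd]. Integrating term-by-term (or equivalently evaluating the antiderivative F(x) = 3*x^5/5 + x^4 + 2*x^3/3 + x^2/2 at the endpoints):
  F(1) − F(−1) = 83/30 − (7/30) = 38/15.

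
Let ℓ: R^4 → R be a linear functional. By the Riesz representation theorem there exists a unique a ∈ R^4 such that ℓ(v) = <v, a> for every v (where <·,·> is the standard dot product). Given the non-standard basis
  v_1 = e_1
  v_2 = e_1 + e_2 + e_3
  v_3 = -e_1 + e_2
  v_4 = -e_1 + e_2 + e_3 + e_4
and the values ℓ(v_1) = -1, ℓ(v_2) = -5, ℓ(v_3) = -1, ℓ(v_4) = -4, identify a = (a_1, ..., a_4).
a = (-1, -2, -2, -1)

Write a = (a_1, ..., a_4) in the standard basis. For each basis vector v_i, ℓ(v_i) = <v_i, a> is a linear equation in the a_j's. Collect the n equations into a matrix system V a = ℓ, where row i of V is v_i (expressed in the standard basis). Since V is invertible (lower-triangular with 1s on the diagonal, up to permutation), solve by back-substitution:
  V =
[[1, 0, 0, 0],
 [1, 1, 1, 0],
 [-1, 1, 0, 0],
 [-1, 1, 1, 1]]
  V a = (-1, -5, -1, -4)
Solving gives a = (-1, -2, -2, -1).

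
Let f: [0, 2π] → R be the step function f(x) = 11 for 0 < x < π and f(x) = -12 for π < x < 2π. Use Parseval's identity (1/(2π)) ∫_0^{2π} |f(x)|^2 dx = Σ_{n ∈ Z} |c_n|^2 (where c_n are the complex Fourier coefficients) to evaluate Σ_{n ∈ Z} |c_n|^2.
Σ |c_n|^2 = 265/2

Parseval equates the L^2 energy of f (normalised by 1/(2π)) with the ℓ^2 sum of its Fourier coefficients: (1/(2π)) ∫_0^{2π} |f|^2 = Σ |c_n|^2.
Compute the left side: (1/(2π)) [∫_0^π 11^2 dx + ∫_π^{2π} (-12)^2 dx] = (1/(2π)) · (121π + 144π) = (121 + 144)/2 = 265/2.
So Σ_{n ∈ Z} |c_n|^2 = 265/2.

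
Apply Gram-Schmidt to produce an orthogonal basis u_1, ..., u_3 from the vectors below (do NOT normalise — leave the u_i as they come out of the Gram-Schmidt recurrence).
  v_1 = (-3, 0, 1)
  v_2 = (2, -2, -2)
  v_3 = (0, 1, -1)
Orthogonal basis:
  u_1 = (-3, 0, 1)
  u_2 = (-2/5, -2, -6/5)
  u_3 = (-5/14, 5/7, -15/14)

Apply the Gram-Schmidt recurrence
  u_1 = v_1
  u_i = v_i − Σ_{j<i} ((v_i · u_j) / (u_j · u_j)) · u_j.

Step by step this gives:
  u_1 = (-3, 0, 1)
  u_2 = (-2/5, -2, -6/5)
  u_3 = (-5/14, 5/7, -15/14)

Orthogonality check:
  u_2 · u_1 = 0 (should be 0)
  u_3 · u_1 = 0 (should be 0)
  u_3 · u_2 = 0 (should be 0)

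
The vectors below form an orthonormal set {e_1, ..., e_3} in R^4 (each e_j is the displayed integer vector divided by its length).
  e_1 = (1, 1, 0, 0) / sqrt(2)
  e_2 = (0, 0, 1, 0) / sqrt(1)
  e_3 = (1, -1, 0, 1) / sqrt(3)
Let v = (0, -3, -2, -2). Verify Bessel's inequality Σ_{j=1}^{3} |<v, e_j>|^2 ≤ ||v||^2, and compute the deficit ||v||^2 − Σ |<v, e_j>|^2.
Σ |<v, e_j>|^2 = 53/6; ||v||^2 = 17; deficit = 49/6

Write each e_j = u_j / sqrt(<u_j, u_j>) where u_j is the displayed integer vector. Then <v, e_j> = <v, u_j> / sqrt(<u_j, u_j>), so |<v, e_j>|^2 = <v, u_j>^2 / <u_j, u_j>.
Coefficients: <v, e_1> = -3/sqrt(2), <v, e_2> = -2/sqrt(1), <v, e_3> = 1/sqrt(3).
Square and sum: Σ |<v, e_j>|^2 = 53/6.
Compute ||v||^2 = v·v = 17.
Deficit = 17 − 53/6 = 49/6 ≥ 0, confirming Bessel's inequality. (The deficit equals ||v − Σ <v,e_j> e_j||^2, the squared distance from v to span{e_j}.)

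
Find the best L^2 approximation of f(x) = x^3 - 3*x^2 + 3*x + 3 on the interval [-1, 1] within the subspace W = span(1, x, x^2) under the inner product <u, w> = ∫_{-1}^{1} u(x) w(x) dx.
g(x) = -3*x^2 + 18*x/5 + 3

The best approximation g ∈ W is the orthogonal projection of f onto W. Writing g = a_0 + a_1 x + a_2 x^2, the coefficients solve the normal equations G · a = b where
  G_{ij} = <φ_i, φ_j> and b_i = <f, φ_i>, with φ_0 = 1, φ_1 = x, φ_2 = x^2.
G =
  [2, 0, 2/3]
  [0, 2/3, 0]
  [2/3, 0, 2/5],
b = (4, 12/5, 4/5).
Solving gives a_0 = 3, a_1 = 18/5, a_2 = -3, so
  g(x) = -3*x^2 + 18*x/5 + 3.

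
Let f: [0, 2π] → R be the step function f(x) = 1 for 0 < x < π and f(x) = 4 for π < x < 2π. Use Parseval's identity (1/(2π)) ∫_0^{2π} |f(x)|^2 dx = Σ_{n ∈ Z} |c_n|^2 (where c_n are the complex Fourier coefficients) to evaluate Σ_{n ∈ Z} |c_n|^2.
Σ |c_n|^2 = 17/2

Parseval equates the L^2 energy of f (normalised by 1/(2π)) with the ℓ^2 sum of its Fourier coefficients: (1/(2π)) ∫_0^{2π} |f|^2 = Σ |c_n|^2.
Compute the left side: (1/(2π)) [∫_0^π 1^2 dx + ∫_π^{2π} 4^2 dx] = (1/(2π)) · (1π + 16π) = (1 + 16)/2 = 17/2.
So Σ_{n ∈ Z} |c_n|^2 = 17/2.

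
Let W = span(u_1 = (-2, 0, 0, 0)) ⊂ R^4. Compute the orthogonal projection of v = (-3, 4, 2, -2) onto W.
proj_W(v) = (-3, 0, 0, 0)

Set up U = [u_1 | ... | u_1] ∈ R^(4×1). The projector onto W = col(U) is P = U (U^T U)^(-1) U^T.
Compute U^T U =
  [4],
and U^T v = (6).
Solve U^T U · c = U^T v for the coefficients: c = (3/2). The projection is proj_W(v) = U c.
Check: (v - proj_W(v)) · u_1 = 0  (should be 0).
Result: proj_W(v) = (-3, 0, 0, 0).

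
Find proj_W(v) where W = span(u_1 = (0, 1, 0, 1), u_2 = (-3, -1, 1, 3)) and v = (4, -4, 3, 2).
proj_W(v) = (-1/2, -4/3, 1/6, -2/3)

Set up U = [u_1 | ... | u_2] ∈ R^(4×2). The projector onto W = col(U) is P = U (U^T U)^(-1) U^T.
Compute U^T U =
  [2, 2]
  [2, 20],
and U^T v = (-2, 1).
Solve U^T U · c = U^T v for the coefficients: c = (-7/6, 1/6). The projection is proj_W(v) = U c.
Check: (v - proj_W(v)) · u_1 = 0  (should be 0).
Check: (v - proj_W(v)) · u_2 = 0  (should be 0).
Result: proj_W(v) = (-1/2, -4/3, 1/6, -2/3).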